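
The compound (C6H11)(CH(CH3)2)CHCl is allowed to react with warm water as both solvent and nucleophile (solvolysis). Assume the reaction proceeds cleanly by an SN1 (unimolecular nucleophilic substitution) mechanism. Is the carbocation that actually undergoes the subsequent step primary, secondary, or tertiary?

Step 1: Unassisted departure of Cl⁻ (taking the C–Cl bonding pair) generates a secondary carbocation.
Step 2: A 1,2-hydride shift from the adjacent isopropyl carbon moves the positive charge from the secondary centre to an adjacent carbon, generating a more stable tertiary carbocation.
The cation rearranges from secondary to tertiary via a 1,2-hydride shift from the adjacent isopropyl carbon; the tertiary cation is what reacts next.

tertiary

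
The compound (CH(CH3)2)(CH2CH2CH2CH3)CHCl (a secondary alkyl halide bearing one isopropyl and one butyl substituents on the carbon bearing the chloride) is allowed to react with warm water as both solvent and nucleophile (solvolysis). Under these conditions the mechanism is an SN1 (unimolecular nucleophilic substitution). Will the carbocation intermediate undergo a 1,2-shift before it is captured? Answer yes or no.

The first-formed carbocation is secondary.
The adjacent isopropyl carbon already bears 2 other carbon substituents and has a hydrogen to migrate; after a 1,2-hydride shift from that carbon the positive charge sits on a tertiary centre.
Tertiary is more stable than secondary, so the shift occurs.

yes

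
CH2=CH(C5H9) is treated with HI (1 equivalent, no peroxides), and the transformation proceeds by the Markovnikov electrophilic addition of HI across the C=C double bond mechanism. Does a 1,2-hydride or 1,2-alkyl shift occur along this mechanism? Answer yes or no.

yes

The first-formed carbocation is secondary.
The adjacent cyclopentyl carbon already bears 2 other carbon substituents and has a hydrogen to migrate; after a 1,2-hydride shift from that carbon the positive charge sits on a tertiary centre.
Tertiary is more stable than secondary, so the shift occurs.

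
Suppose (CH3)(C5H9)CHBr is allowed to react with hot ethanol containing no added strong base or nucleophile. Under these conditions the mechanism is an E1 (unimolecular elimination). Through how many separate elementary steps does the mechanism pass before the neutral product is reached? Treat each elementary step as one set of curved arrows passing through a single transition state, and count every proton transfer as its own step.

3

Step 1: Rate-determining heterolysis of the C–Br bond gives Br⁻ and a secondary carbocation.
Step 2: A hydride (H with its bonding pair) migrates from the adjacent cyclopentyl carbon to the cationic centre — a 1,2-hydride shift — upgrading the secondary cation to a tertiary one.
Step 3: An ethanol molecule (solvent) deprotonates a β-carbon; as the C–H bond breaks, those electrons form the new alkene π bond.
Total: 3 elementary steps.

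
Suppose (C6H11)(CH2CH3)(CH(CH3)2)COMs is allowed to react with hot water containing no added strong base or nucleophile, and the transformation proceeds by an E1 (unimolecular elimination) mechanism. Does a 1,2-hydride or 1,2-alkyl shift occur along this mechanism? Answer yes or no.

no

The first-formed carbocation is tertiary.
No single 1,2-shift to an adjacent carbon would produce a more-substituted cation than the one already present, so no rearrangement occurs.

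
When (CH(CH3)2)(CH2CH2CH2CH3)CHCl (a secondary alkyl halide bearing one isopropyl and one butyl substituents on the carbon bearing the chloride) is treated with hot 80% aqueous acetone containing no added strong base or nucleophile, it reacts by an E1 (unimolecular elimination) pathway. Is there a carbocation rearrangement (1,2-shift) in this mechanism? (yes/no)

yes

The first-formed carbocation is secondary.
The adjacent isopropyl carbon already bears 2 other carbon substituents and has a hydrogen to migrate; after a 1,2-hydride shift from that carbon the positive charge sits on a tertiary centre.
Tertiary is more stable than secondary, so the shift occurs.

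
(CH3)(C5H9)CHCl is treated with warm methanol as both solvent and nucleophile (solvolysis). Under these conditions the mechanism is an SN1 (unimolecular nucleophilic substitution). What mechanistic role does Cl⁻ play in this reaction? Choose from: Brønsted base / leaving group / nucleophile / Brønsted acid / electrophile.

leaving group

Step 1: The C–Cl bond breaks with both electrons going to the chloride; Cl⁻ leaves and a secondary carbocation remains.
Cl⁻ departs with both electrons of the breaking σ-bond — that is the definition of a leaving group.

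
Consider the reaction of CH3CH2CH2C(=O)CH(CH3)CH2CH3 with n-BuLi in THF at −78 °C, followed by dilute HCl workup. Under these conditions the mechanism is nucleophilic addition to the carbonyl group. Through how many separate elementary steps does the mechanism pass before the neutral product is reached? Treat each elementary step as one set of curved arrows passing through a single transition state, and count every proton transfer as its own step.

Step 1: A lone pair / filled orbital on the carbanion-like carbon of n-BuLi attacks the electrophilic carbonyl carbon; the π(C=O) electrons shift onto oxygen, producing a tetrahedral alkoxide intermediate.
Step 2: The alkoxide picks up a proton during dilute HCl workup to yield an alcohol.
Total: 2 elementary steps.

2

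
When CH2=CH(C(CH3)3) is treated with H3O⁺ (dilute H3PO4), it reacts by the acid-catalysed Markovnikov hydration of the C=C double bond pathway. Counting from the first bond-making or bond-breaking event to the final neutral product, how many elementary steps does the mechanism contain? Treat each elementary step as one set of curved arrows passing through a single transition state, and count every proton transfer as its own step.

Step 1: Protonation of the alkene by H3O⁺: the π bond acts as the nucleophile and picks up H⁺, giving the more stable (Markovnikov) secondary carbocation. H2O is released.
Step 2: A methyl group with its bonding pair migrates from the adjacent tert-butyl carbon to the cationic centre — a 1,2-methyl shift — upgrading the secondary cation to a tertiary one.
Step 3: A lone pair on the oxygen of H2O attacks the carbocation, forming a C–O bond and an oxonium ion (a protonated alcohol).
Step 4: H2O removes a proton from the oxonium oxygen, regenerating H3O⁺ and giving the neutral alcohol.
Total: 4 elementary steps.

4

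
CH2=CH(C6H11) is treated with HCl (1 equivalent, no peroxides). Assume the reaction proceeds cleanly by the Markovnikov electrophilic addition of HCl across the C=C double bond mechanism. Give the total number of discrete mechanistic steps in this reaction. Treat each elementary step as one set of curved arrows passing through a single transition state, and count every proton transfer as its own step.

3

Step 1: The π electrons of the C=C bond attack a proton of HCl; Markovnikov addition places the new C–H on the less-substituted alkene carbon, so the positive charge ends up on the more-substituted carbon — a secondary carbocation. The H–Cl bond breaks heterolytically, releasing Cl⁻.
Step 2: A 1,2-hydride shift from the adjacent cyclohexyl carbon moves the positive charge from the secondary centre to an adjacent carbon, generating a more stable tertiary carbocation.
Step 3: Nucleophilic attack by Cl⁻ on the carbocation completes the addition, giving R–Cl.
Total: 3 elementary steps.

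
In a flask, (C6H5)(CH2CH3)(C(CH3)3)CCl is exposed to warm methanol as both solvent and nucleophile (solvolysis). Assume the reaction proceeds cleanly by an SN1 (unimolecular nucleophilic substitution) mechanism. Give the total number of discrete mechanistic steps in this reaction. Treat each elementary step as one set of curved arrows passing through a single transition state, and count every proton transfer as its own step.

Step 1: The C–Cl bond breaks with both electrons going to the chloride; Cl⁻ leaves and a tertiary carbocation remains.
(No 1,2-shift: no single shift to an adjacent carbon would give a more stable cation.)
Step 2: Nucleophilic capture: the oxygen of CH3OH bonds to the cationic carbon, producing an oxonium-ion intermediate.
Step 3: Proton transfer from the O–H of the oxonium ion to a solvent molecule delivers the neutral ether.
Total: 3 elementary steps.

3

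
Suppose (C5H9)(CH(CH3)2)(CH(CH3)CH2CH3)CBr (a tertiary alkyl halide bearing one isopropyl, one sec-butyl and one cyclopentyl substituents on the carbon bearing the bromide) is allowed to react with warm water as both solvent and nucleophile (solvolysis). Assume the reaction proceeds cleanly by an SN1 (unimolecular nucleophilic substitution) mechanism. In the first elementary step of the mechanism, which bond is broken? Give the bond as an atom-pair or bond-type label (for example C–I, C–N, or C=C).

Step 1: The C–Br bond breaks with both electrons going to the bromide; Br⁻ leaves and a tertiary carbocation remains.
The bond broken in this step is the C–Br bond.

C–Br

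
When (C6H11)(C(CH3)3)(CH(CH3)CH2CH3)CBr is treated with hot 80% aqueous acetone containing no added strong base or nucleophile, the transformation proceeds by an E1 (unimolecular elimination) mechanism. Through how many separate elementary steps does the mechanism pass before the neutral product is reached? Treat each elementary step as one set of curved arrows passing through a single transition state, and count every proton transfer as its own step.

Step 1: Unassisted departure of Br⁻ (taking the C–Br bonding pair) generates a tertiary carbocation.
(No 1,2-shift: no single shift to an adjacent carbon would give a more stable cation.)
Step 2: A water molecule (solvent) deprotonates a β-carbon; as the C–H bond breaks, those electrons form the new alkene π bond.
Total: 2 elementary steps.

2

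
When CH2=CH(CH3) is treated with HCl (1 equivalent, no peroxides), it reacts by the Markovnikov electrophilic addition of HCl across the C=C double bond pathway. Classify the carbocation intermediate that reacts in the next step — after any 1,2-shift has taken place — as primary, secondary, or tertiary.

Step 1: Protonation of the alkene by HCl: the π bond acts as the nucleophile and picks up H⁺, giving the more stable (Markovnikov) secondary carbocation. The H–Cl bond breaks heterolytically, releasing Cl⁻.
No single 1,2-shift to an adjacent carbon would give a more-substituted cation, so no rearrangement occurs.

secondary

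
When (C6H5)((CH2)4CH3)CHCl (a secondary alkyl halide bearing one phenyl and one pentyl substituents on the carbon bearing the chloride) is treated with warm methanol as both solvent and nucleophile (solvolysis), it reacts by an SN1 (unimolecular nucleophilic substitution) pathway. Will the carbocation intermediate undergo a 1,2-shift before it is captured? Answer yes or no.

no

The first-formed carbocation is secondary.
No single 1,2-shift to an adjacent carbon would produce a more-substituted cation than the one already present, so no rearrangement occurs.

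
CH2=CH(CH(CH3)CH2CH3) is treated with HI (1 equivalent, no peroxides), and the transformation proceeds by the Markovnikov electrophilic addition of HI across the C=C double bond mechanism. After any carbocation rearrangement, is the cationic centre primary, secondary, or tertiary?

tertiary

Step 1: Protonation of the alkene by HI: the π bond acts as the nucleophile and picks up H⁺, giving the more stable (Markovnikov) secondary carbocation. The H–I bond breaks heterolytically, releasing I⁻.
Step 2: A 1,2-hydride shift from the adjacent sec-butyl carbon moves the positive charge from the secondary centre to an adjacent carbon, generating a more stable tertiary carbocation.
The cation rearranges from secondary to tertiary via a 1,2-hydride shift from the adjacent sec-butyl carbon; the tertiary cation is what reacts next.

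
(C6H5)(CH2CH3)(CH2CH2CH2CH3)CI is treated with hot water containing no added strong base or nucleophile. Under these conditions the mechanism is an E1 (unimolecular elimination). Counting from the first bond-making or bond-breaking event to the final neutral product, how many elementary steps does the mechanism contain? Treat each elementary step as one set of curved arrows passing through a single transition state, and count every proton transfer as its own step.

2

Step 1: The C–I bond breaks with both electrons going to the iodide; I⁻ leaves and a tertiary carbocation remains.
(No 1,2-shift: no single shift to an adjacent carbon would give a more stable cation.)
Step 2: A weak base (a water molecule from the solvent) removes a proton from a carbon adjacent to the cationic centre; the electrons of that C–H bond become the new π(C=C) bond, giving the alkene.
Total: 2 elementary steps.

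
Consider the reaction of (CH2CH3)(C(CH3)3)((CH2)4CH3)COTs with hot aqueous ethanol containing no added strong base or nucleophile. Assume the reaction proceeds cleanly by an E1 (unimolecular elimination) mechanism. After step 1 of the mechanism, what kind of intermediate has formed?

Step 1: Ionisation: the C–O σ-bond cleaves heterolytically; both bonding electrons depart with TsO⁻, leaving a tertiary carbocation at the α-carbon.
After step 1 the species present is a tertiary carbocation.

tertiary carbocation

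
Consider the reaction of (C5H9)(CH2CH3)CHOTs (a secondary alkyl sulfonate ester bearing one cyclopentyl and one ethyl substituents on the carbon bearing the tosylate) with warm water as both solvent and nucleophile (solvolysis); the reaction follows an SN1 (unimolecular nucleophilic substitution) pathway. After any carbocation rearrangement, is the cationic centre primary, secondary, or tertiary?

Step 1: Rate-determining heterolysis of the C–O bond gives TsO⁻ and a secondary carbocation.
Step 2: Carbocation rearrangement: a 1,2-hydride shift from the adjacent cyclopentyl carbon converts the initially-formed secondary cation into the more stable tertiary cation.
The cation rearranges from secondary to tertiary via a 1,2-hydride shift from the adjacent cyclopentyl carbon; the tertiary cation is what reacts next.

tertiary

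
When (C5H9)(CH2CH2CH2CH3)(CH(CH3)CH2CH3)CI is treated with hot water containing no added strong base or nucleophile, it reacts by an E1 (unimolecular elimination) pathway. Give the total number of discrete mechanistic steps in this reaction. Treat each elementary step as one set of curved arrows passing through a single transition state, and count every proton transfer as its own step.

2

Step 1: Rate-determining heterolysis of the C–I bond gives I⁻ and a tertiary carbocation.
(No 1,2-shift: no single shift to an adjacent carbon would give a more stable cation.)
Step 2: A water molecule (solvent) deprotonates a β-carbon; as the C–H bond breaks, those electrons form the new alkene π bond.
Total: 2 elementary steps.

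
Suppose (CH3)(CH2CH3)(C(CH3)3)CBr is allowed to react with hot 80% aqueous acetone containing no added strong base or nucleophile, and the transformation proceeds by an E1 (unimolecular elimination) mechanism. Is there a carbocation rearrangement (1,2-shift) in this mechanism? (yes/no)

The first-formed carbocation is tertiary.
No single 1,2-shift to an adjacent carbon would produce a more-substituted cation than the one already present, so no rearrangement occurs.

no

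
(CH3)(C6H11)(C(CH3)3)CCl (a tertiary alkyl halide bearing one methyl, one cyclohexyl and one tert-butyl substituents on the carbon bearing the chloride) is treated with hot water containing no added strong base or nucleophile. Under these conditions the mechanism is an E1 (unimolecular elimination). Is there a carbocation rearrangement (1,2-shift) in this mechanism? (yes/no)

no

The first-formed carbocation is tertiary.
No single 1,2-shift to an adjacent carbon would produce a more-substituted cation than the one already present, so no rearrangement occurs.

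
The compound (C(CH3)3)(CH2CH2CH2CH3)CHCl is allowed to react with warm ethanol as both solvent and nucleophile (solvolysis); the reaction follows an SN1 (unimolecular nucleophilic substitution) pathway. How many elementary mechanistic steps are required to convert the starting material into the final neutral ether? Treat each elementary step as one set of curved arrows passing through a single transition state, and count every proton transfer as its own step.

4

Step 1: The C–Cl bond breaks with both electrons going to the chloride; Cl⁻ leaves and a secondary carbocation remains.
Step 2: Carbocation rearrangement: a 1,2-methyl shift from the adjacent tert-butyl carbon converts the initially-formed secondary cation into the more stable tertiary cation.
Step 3: Nucleophilic capture: the oxygen of CH3CH2OH bonds to the cationic carbon, producing an oxonium-ion intermediate.
Step 4: Proton transfer from the O–H of the oxonium ion to a solvent molecule delivers the neutral ether.
Total: 4 elementary steps.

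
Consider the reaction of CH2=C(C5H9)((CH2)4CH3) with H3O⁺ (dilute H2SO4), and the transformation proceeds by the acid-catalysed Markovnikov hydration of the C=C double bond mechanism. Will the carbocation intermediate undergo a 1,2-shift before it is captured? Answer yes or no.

no

The first-formed carbocation is tertiary.
No single 1,2-shift to an adjacent carbon would produce a more-substituted cation than the one already present, so no rearrangement occurs.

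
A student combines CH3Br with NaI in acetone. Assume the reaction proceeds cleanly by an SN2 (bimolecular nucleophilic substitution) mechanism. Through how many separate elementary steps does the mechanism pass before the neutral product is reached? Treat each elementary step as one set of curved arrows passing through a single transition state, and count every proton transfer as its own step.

Step 1: Backside attack by I⁻ on the carbon bearing the bromide: the new C–I bond forms as the C–Br bond breaks, with Walden inversion at carbon.
Total: 1 elementary step.

1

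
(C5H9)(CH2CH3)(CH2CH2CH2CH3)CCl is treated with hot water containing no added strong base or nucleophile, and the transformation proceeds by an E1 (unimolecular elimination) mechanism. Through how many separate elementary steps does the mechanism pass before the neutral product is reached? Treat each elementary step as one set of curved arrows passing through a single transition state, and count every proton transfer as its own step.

Step 1: Ionisation: the C–Cl σ-bond cleaves heterolytically; both bonding electrons depart with Cl⁻, leaving a tertiary carbocation at the α-carbon.
(No 1,2-shift: no single shift to an adjacent carbon would give a more stable cation.)
Step 2: A weak base (a water molecule from the solvent) removes a proton from a carbon adjacent to the cationic centre; the electrons of that C–H bond become the new π(C=C) bond, giving the alkene.
Total: 2 elementary steps.

2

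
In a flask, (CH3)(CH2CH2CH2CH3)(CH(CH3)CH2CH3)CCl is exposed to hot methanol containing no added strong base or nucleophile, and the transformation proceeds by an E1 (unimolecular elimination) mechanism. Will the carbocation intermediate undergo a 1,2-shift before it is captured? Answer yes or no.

no

The first-formed carbocation is tertiary.
No single 1,2-shift to an adjacent carbon would produce a more-substituted cation than the one already present, so no rearrangement occurs.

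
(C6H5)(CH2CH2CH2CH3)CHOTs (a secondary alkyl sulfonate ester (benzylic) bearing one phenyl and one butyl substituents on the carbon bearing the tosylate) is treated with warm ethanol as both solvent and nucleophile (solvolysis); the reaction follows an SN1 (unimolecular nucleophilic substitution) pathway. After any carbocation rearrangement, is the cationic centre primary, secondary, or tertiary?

secondary

Step 1: The C–O bond breaks with both electrons going to the tosylate; TsO⁻ leaves and a secondary carbocation remains.
No single 1,2-shift to an adjacent carbon would give a more-substituted cation, so no rearrangement occurs.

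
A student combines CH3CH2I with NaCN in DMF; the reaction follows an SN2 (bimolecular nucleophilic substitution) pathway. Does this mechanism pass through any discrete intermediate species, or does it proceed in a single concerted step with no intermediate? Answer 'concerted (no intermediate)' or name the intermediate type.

concerted (no intermediate)

Backside attack by CN⁻ on the carbon bearing the iodide: the new C–C bond forms as the C–I bond breaks, with Walden inversion at carbon.
All bond changes occur in one transition state; no discrete intermediate is formed.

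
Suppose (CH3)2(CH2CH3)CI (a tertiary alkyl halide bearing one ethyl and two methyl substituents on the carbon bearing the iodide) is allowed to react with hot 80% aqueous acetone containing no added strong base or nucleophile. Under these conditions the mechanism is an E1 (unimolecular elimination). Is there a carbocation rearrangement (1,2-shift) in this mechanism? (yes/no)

The first-formed carbocation is tertiary.
No single 1,2-shift to an adjacent carbon would produce a more-substituted cation than the one already present, so no rearrangement occurs.

no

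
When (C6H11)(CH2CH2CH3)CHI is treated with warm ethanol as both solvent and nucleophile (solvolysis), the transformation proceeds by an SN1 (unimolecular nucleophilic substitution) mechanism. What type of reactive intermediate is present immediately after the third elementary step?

oxonium ion

Step 1: The C–I bond breaks with both electrons going to the iodide; I⁻ leaves and a secondary carbocation remains.
Step 2: A hydride (H with its bonding pair) migrates from the adjacent cyclohexyl carbon to the cationic centre — a 1,2-hydride shift — upgrading the secondary cation to a tertiary one.
Step 3: CH3CH2OH donates an oxygen lone pair into the empty p orbital of the cation, giving a protonated ether (an oxonium ion).
After step 3 the species present is an oxonium ion.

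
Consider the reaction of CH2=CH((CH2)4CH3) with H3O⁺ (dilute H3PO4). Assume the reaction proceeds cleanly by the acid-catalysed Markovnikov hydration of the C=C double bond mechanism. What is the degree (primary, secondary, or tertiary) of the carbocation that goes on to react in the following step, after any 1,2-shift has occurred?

Step 1: Electrophilic addition begins with the π(C=C) electrons forming a bond to the proton of H3O⁺. Following Markovnikov's rule, the resulting cation is secondary. H2O is released.
No single 1,2-shift to an adjacent carbon would give a more-substituted cation, so no rearrangement occurs.

secondary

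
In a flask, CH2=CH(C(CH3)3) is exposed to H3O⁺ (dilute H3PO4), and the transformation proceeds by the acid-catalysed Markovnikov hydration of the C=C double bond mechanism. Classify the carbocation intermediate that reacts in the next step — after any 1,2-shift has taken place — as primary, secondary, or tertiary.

Step 1: Electrophilic addition begins with the π(C=C) electrons forming a bond to the proton of H3O⁺. Following Markovnikov's rule, the resulting cation is secondary. H2O is released.
Step 2: A 1,2-methyl shift from the adjacent tert-butyl carbon moves the positive charge from the secondary centre to an adjacent carbon, generating a more stable tertiary carbocation.
The cation rearranges from secondary to tertiary via a 1,2-methyl shift from the adjacent tert-butyl carbon; the tertiary cation is what reacts next.

tertiary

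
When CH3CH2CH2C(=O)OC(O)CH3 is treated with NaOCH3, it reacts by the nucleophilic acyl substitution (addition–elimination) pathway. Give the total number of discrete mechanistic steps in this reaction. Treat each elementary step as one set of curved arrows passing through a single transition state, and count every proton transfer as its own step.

Step 1: Nucleophilic addition of CH3O⁻ to the acyl carbon breaks the π(C=O) bond and yields a tetrahedral, anionic intermediate.
Step 2: An oxygen lone pair re-forms the C=O π bond as the C–O σ-bond breaks; CH3CO2⁻ is expelled.
Total: 2 elementary steps.

2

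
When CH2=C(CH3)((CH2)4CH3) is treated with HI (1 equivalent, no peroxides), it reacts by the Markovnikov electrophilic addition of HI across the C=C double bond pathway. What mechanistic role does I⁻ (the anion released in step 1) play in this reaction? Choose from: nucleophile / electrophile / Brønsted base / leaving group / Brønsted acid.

Step 2: Nucleophilic attack by I⁻ on the carbocation completes the addition, giving R–I.
I⁻ (the anion released in step 1) donates an electron pair to form a new σ-bond to carbon — it is the nucleophile.

nucleophile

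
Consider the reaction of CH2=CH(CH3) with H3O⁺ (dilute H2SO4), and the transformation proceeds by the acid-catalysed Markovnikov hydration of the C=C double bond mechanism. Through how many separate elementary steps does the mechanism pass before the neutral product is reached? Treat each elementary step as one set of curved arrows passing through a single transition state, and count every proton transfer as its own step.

3

Step 1: Protonation of the alkene by H3O⁺: the π bond acts as the nucleophile and picks up H⁺, giving the more stable (Markovnikov) secondary carbocation. H2O is released.
(No 1,2-shift: no single shift to an adjacent carbon would give a more stable cation.)
Step 2: Nucleophilic capture of the cation by H2O produces the protonated alcohol (an oxonium ion).
Step 3: H2O removes a proton from the oxonium oxygen, regenerating H3O⁺ and giving the neutral alcohol.
Total: 3 elementary steps.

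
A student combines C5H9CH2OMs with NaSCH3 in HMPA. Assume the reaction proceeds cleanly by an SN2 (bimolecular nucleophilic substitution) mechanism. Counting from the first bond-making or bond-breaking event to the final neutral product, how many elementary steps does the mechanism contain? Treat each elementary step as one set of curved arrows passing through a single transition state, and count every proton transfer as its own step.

Step 1: The methanethiolate nucleophile donates a lone pair from S to the α-carbon in a backside attack; simultaneously the C–O σ-bond breaks and both of its electrons leave with MsO⁻. One concerted step with inversion of configuration.
Total: 1 elementary step.

1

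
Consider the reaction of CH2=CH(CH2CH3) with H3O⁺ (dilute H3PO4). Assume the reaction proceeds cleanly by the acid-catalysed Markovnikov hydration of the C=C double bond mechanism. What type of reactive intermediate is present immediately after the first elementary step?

secondary carbocation

Step 1: The π electrons of the C=C bond attack a proton of H3O⁺; Markovnikov addition places the new C–H on the less-substituted alkene carbon, so the positive charge ends up on the more-substituted carbon — a secondary carbocation. H2O is released.
After step 1 the species present is a secondary carbocation.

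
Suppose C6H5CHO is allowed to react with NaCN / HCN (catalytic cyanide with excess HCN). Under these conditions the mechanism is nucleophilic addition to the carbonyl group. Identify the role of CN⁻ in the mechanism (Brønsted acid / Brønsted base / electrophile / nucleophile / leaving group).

nucleophile

Step 1: CN⁻ attacks the sp² carbonyl carbon; the C=O π bond breaks and the electrons end up as a lone pair on the alkoxide oxygen of the tetrahedral intermediate.
CN⁻ donates an electron pair to form a new σ-bond to carbon — it is the nucleophile.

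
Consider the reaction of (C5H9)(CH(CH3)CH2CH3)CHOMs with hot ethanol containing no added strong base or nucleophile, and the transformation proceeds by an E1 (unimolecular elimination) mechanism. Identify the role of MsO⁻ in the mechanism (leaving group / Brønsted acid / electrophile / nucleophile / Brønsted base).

leaving group

Step 1: The C–O bond breaks with both electrons going to the mesylate; MsO⁻ leaves and a secondary carbocation remains.
MsO⁻ departs with both electrons of the breaking σ-bond — that is the definition of a leaving group.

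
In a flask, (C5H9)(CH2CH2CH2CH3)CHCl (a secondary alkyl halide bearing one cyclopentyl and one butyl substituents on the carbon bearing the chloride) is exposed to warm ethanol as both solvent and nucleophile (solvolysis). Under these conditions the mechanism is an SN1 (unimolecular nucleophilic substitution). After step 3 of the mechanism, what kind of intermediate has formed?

Step 1: Unassisted departure of Cl⁻ (taking the C–Cl bonding pair) generates a secondary carbocation.
Step 2: Carbocation rearrangement: a 1,2-hydride shift from the adjacent cyclopentyl carbon converts the initially-formed secondary cation into the more stable tertiary cation.
Step 3: Nucleophilic capture: the oxygen of CH3CH2OH bonds to the cationic carbon, producing an oxonium-ion intermediate.
After step 3 the species present is an oxonium ion.

oxonium ion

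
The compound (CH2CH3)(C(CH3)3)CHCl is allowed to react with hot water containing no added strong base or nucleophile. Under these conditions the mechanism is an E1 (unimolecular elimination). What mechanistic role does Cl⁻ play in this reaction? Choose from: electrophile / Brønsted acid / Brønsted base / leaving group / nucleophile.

leaving group

Step 1: Rate-determining heterolysis of the C–Cl bond gives Cl⁻ and a secondary carbocation.
Cl⁻ departs with both electrons of the breaking σ-bond — that is the definition of a leaving group.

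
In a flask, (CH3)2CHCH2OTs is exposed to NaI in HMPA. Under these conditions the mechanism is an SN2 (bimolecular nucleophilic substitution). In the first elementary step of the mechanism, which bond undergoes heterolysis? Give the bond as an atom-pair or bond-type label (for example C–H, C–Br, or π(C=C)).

Step 1: Backside attack by I⁻ on the carbon bearing the tosylate: the new C–I bond forms as the C–O bond breaks, with Walden inversion at carbon.
The bond broken in this step is the C–O bond.

C–O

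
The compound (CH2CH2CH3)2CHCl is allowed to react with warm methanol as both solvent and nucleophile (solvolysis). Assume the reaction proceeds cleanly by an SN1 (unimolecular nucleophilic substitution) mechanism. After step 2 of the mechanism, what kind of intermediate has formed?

Step 1: Unassisted departure of Cl⁻ (taking the C–Cl bonding pair) generates a secondary carbocation.
Step 2: CH3OH donates an oxygen lone pair into the empty p orbital of the cation, giving a protonated ether (an oxonium ion).
After step 2 the species present is an oxonium ion.

oxonium ion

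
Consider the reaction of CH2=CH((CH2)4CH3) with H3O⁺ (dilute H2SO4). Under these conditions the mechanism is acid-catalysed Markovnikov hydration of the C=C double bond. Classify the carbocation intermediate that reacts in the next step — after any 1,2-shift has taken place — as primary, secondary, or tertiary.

secondary

Step 1: Electrophilic addition begins with the π(C=C) electrons forming a bond to the proton of H3O⁺. Following Markovnikov's rule, the resulting cation is secondary. H2O is released.
No single 1,2-shift to an adjacent carbon would give a more-substituted cation, so no rearrangement occurs.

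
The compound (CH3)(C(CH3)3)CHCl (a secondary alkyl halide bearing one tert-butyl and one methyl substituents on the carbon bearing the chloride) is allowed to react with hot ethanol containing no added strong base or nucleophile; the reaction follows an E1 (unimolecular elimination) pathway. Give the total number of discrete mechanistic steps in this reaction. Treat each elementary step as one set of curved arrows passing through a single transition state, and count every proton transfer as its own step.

3

Step 1: Unassisted departure of Cl⁻ (taking the C–Cl bonding pair) generates a secondary carbocation.
Step 2: A methyl group with its bonding pair migrates from the adjacent tert-butyl carbon to the cationic centre — a 1,2-methyl shift — upgrading the secondary cation to a tertiary one.
Step 3: A weak base (an ethanol molecule from the solvent) removes a proton from a carbon adjacent to the cationic centre; the electrons of that C–H bond become the new π(C=C) bond, giving the alkene.
Total: 3 elementary steps.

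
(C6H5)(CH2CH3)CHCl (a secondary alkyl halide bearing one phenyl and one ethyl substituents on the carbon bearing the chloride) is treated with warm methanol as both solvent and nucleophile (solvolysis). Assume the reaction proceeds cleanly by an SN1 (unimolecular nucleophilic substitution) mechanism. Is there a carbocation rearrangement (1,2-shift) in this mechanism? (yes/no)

no

The first-formed carbocation is secondary.
No single 1,2-shift to an adjacent carbon would produce a more-substituted cation than the one already present, so no rearrangement occurs.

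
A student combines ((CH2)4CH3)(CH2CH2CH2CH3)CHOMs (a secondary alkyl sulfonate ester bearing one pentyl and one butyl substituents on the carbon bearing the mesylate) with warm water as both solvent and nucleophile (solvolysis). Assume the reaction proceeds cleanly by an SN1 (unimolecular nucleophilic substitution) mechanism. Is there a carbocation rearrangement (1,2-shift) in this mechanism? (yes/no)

no

The first-formed carbocation is secondary.
No single 1,2-shift to an adjacent carbon would produce a more-substituted cation than the one already present, so no rearrangement occurs.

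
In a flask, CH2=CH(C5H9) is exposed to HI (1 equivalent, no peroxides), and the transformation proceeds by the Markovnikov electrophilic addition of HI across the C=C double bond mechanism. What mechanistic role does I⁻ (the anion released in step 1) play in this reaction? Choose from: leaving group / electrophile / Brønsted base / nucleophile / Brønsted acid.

Step 3: The I⁻ anion donates a lone pair to the carbocation, forming the new C–I σ-bond and giving the neutral alkyl halide.
I⁻ (the anion released in step 1) donates an electron pair to form a new σ-bond to carbon — it is the nucleophile.

nucleophile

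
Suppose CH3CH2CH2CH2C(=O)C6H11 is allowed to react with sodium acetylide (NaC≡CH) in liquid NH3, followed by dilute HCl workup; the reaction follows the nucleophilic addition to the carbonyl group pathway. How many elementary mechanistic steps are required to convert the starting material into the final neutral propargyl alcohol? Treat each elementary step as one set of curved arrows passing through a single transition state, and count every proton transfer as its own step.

Step 1: HC≡C⁻ attacks the sp² carbonyl carbon; the C=O π bond breaks and the electrons end up as a lone pair on the alkoxide oxygen of the tetrahedral intermediate.
Step 2: Protonation of the alkoxide by dilute HCl workup furnishes a propargyl alcohol.
Total: 2 elementary steps.

2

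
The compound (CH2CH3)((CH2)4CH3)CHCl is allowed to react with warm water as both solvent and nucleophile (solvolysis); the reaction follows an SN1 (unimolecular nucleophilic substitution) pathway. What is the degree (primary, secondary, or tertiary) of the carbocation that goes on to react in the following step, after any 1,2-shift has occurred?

secondary

Step 1: Rate-determining heterolysis of the C–Cl bond gives Cl⁻ and a secondary carbocation.
No single 1,2-shift to an adjacent carbon would give a more-substituted cation, so no rearrangement occurs.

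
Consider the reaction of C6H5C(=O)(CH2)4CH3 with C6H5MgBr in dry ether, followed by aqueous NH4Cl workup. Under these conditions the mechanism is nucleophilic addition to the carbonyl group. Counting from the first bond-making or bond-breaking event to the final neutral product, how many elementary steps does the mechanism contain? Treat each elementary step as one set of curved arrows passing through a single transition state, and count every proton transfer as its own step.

Step 1: Nucleophilic addition: the carbanion-like carbon of C6H5MgBr adds to the carbonyl carbon, pushing the π(C=O) electron pair onto oxygen and giving a tetrahedral alkoxide.
Step 2: The alkoxide picks up a proton during aqueous NH4Cl workup to yield an alcohol.
Total: 2 elementary steps.

2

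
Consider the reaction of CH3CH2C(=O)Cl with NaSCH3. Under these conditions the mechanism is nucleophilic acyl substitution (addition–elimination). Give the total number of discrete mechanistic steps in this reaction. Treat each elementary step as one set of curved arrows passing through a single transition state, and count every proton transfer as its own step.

Step 1: A lone pair on the S of CH3S⁻ attacks the electrophilic acyl carbon; the π(C=O) electrons move onto oxygen, giving a tetrahedral intermediate.
Step 2: Collapse of the tetrahedral intermediate: the alkoxide oxygen pushes its lone pair back to re-form C=O while Cl⁻ leaves.
Total: 2 elementary steps.

2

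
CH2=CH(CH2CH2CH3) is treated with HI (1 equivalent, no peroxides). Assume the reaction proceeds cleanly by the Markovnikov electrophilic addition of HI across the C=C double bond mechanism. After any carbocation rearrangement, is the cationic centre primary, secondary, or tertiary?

secondary

Step 1: Electrophilic addition begins with the π(C=C) electrons forming a bond to the proton of HI. Following Markovnikov's rule, the resulting cation is secondary. The H–I bond breaks heterolytically, releasing I⁻.
No single 1,2-shift to an adjacent carbon would give a more-substituted cation, so no rearrangement occurs.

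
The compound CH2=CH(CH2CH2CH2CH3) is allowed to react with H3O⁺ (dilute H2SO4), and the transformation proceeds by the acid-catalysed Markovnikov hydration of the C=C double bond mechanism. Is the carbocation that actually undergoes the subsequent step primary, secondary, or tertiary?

secondary

Step 1: Protonation of the alkene by H3O⁺: the π bond acts as the nucleophile and picks up H⁺, giving the more stable (Markovnikov) secondary carbocation. H2O is released.
No single 1,2-shift to an adjacent carbon would give a more-substituted cation, so no rearrangement occurs.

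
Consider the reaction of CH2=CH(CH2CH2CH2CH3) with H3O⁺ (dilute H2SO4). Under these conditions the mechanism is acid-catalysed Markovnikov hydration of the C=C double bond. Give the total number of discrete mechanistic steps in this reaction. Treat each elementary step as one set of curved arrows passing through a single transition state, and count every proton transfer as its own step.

3

Step 1: Electrophilic addition begins with the π(C=C) electrons forming a bond to the proton of H3O⁺. Following Markovnikov's rule, the resulting cation is secondary. H2O is released.
(No 1,2-shift: no single shift to an adjacent carbon would give a more stable cation.)
Step 2: A lone pair on the oxygen of H2O attacks the carbocation, forming a C–O bond and an oxonium ion (a protonated alcohol).
Step 3: H2O removes a proton from the oxonium oxygen, regenerating H3O⁺ and giving the neutral alcohol.
Total: 3 elementary steps.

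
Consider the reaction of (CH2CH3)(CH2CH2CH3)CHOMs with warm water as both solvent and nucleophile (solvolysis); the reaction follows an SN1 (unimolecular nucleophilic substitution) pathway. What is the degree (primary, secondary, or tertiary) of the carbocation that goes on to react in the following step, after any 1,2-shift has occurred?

secondary

Step 1: The C–O bond breaks with both electrons going to the mesylate; MsO⁻ leaves and a secondary carbocation remains.
No single 1,2-shift to an adjacent carbon would give a more-substituted cation, so no rearrangement occurs.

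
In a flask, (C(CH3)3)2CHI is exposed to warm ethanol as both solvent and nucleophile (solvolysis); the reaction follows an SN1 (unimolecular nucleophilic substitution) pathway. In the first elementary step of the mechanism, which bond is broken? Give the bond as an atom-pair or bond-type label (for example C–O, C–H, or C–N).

C–I

Step 1: The C–I bond breaks with both electrons going to the iodide; I⁻ leaves and a secondary carbocation remains.
The bond broken in this step is the C–I bond.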